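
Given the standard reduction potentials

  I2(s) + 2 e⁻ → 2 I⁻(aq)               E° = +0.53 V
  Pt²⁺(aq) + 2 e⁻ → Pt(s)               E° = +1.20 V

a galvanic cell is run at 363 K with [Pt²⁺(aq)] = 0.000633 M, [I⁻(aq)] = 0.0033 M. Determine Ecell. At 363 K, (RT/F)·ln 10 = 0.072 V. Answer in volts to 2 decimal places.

+0.38 V

The Pt²⁺/Pt couple has the more positive E°, so it is the cathode; I₂/I⁻ is the anode.
E°cell = +1.20 − (+0.53) = +0.67 V, with n = 2 electrons transferred.
Balancing gives Pt²⁺(aq) + 2 I⁻(aq) → Pt(s) + I2(s); hence Q = 1 / ([Pt²⁺(aq)]·[I⁻(aq)]^2) = 1.45×10^8 (log Q = 8.162).
E = E° − (0.072/n)·log Q = +0.67 − (0.072/2)(8.162) = +0.38 V.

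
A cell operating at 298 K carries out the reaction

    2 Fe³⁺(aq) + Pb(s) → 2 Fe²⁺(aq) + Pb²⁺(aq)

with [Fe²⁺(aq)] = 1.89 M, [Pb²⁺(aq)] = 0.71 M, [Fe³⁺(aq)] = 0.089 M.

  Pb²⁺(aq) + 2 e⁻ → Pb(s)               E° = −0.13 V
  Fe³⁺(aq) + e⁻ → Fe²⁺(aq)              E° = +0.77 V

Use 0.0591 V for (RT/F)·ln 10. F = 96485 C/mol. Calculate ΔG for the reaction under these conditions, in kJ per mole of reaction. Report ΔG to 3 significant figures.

The standard cell potential is +0.77 − (−0.13) = +0.90 V, with n = 2 electrons in the balanced equation.
Q = ([Fe²⁺(aq)]^2·[Pb²⁺(aq)]) / [Fe³⁺(aq)]^2 = 320, so log Q = 2.505 and E = +0.90 − (0.0591/2)(2.505) = +0.8260 V.
Then ΔG = −nFE = −2 × 96485 × +0.8260 J/mol = −159 kJ/mol.

−159 kJ/mol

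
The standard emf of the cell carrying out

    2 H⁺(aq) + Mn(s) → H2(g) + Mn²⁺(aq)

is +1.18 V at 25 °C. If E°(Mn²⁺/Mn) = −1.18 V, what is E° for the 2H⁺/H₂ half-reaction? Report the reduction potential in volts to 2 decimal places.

+0.00 V

In the reaction as written the 2H⁺/H₂ couple is reduced (cathode) and Mn²⁺/Mn is oxidized (anode), so E°cell = E°(2H⁺/H₂) − E°(Mn²⁺/Mn).
E°(2H⁺/H₂) = E°cell + E°(anode) = +1.18 + (−1.18) = +0.00 V.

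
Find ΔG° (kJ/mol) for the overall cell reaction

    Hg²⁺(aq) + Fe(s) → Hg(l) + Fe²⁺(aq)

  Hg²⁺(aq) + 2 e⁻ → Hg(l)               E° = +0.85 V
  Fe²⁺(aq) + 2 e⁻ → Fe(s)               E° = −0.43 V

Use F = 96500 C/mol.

In the reaction as written Hg²⁺(aq) is reduced, so the Hg²⁺/Hg couple is the cathode and Fe²⁺/Fe is the anode.
E°cell = +0.85 − (−0.43) = +1.28 V; balancing electrons gives n = 2.
ΔG° = −nFE°cell = −(2)(96500)(+1.28) J/mol = −247 kJ/mol.

−247 kJ/mol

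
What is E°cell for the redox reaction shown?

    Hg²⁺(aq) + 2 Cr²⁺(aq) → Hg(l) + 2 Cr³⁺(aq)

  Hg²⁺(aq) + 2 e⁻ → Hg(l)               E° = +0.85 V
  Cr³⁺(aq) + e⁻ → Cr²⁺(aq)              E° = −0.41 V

Hg²⁺(aq) gains electrons, so the Hg²⁺/Hg couple is the cathode; the Cr³⁺/Cr²⁺ couple is the anode.
E°cell = E°(cathode) − E°(anode) = +0.85 − (−0.41) = +1.26 V.

+1.26 V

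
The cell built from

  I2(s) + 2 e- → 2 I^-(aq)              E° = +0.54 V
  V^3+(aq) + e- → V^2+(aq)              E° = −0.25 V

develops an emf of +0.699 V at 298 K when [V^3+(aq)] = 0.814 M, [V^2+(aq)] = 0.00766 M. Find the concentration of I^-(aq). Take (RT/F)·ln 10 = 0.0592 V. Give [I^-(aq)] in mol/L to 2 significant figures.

With I₂/I⁻ at the cathode and V³⁺/V²⁺ at the anode, E°cell = +0.54 − (−0.25) = +0.79 V (n = 2).
Rearranging E = E° − (0.0592/n)·log Q gives log Q = 2(+0.79 − (+0.699))/0.0592 = 3.074.
Balancing electrons gives I2(s) + 2 V^2+(aq) → 2 I^-(aq) + 2 V^3+(aq); thus Q = ([I^-(aq)]^2·[V^3+(aq)]^2) / [V^2+(aq)]^2.
Solving for the unknown gives log [I^-(aq)] = −0.489, so [I^-(aq)] ≈ 0.32 M.

0.32 M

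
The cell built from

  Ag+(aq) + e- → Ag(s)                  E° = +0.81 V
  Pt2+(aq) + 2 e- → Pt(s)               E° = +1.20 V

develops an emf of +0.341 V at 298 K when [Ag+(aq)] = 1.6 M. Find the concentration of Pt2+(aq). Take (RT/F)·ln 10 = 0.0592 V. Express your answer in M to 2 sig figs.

With Pt²⁺/Pt at the cathode and Ag⁺/Ag at the anode, E°cell = +1.20 − (+0.81) = +0.39 V (n = 2).
Rearranging E = E° − (0.0592/n)·log Q gives log Q = 2(+0.39 − (+0.341))/0.0592 = 1.655.
The balanced reaction is Pt2+(aq) + 2 Ag(s) → Pt(s) + 2 Ag+(aq), so Q = [Ag+(aq)]^2 / [Pt2+(aq)].
Solving for the unknown gives log [Pt2+(aq)] = −1.247, so [Pt2+(aq)] ≈ 0.057 M.

0.057 M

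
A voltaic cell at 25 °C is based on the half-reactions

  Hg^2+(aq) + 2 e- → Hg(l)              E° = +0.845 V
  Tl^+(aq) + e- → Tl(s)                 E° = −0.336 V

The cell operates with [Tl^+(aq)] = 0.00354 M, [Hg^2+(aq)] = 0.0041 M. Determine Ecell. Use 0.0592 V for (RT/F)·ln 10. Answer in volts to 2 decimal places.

+1.26 V

Hg²⁺/Hg is reduced (cathode, E° = +0.845 V) and Tl⁺/Tl is oxidized (anode).
E°cell = E°cat − E°an = +0.845 − (−0.336) = +1.181 V; n = 2.
The balanced reaction is Hg^2+(aq) + 2 Tl(s) → Hg(l) + 2 Tl^+(aq), so Q = [Tl^+(aq)]^2 / [Hg^2+(aq)] = 0.00306 and log Q = −2.515.
Applying E = E° − (RT ln10/nF)·log Q gives +1.181 − (0.0592/2)(−2.515) = +1.26 V.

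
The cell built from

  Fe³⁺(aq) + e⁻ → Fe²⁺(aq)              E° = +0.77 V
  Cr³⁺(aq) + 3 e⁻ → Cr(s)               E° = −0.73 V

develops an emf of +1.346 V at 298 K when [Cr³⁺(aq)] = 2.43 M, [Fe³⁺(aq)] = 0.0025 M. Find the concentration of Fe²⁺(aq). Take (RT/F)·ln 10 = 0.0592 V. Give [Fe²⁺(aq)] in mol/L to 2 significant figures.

The Fe³⁺/Fe²⁺ couple has the larger reduction potential, so it is the cathode: E°cell = +0.77 − (−0.73) = +1.50 V and n = 3.
Rearranging E = E° − (0.0592/n)·log Q gives log Q = 3(+1.50 − (+1.346))/0.0592 = 7.804.
Balancing electrons gives 3 Fe³⁺(aq) + Cr(s) → 3 Fe²⁺(aq) + Cr³⁺(aq); thus Q = ([Fe²⁺(aq)]^3·[Cr³⁺(aq)]) / [Fe³⁺(aq)]^3.
Solving for the unknown gives log [Fe²⁺(aq)] = −0.129, so [Fe²⁺(aq)] ≈ 0.74 M.

0.74 M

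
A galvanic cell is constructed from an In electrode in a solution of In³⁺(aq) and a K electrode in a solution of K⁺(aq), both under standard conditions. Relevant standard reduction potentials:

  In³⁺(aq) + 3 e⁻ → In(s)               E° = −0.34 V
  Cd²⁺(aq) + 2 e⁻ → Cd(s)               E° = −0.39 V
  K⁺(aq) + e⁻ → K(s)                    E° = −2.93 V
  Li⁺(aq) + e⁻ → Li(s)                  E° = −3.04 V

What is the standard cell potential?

The In³⁺/In couple has the higher E°, so In ion is reduced (cathode) and K is oxidized (anode).
E°cell = E°(cathode) − E°(anode) = −0.34 − (−2.93) = +2.59 V.

+2.59 V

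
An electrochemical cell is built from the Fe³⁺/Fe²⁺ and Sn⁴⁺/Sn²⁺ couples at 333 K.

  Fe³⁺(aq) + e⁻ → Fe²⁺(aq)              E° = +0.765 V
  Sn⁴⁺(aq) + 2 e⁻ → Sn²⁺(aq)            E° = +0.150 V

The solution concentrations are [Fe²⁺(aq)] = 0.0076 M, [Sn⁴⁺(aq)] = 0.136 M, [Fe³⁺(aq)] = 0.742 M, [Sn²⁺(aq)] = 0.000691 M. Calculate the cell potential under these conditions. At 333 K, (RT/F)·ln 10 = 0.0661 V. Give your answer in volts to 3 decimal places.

The Fe³⁺/Fe²⁺ couple has the more positive E°, so it is the cathode; Sn⁴⁺/Sn²⁺ is the anode.
E°cell = E°cat − E°an = +0.765 − (+0.150) = +0.615 V; n = 2.
For the overall reaction 2 Fe³⁺(aq) + Sn²⁺(aq) → 2 Fe²⁺(aq) + Sn⁴⁺(aq), Q = ([Fe²⁺(aq)]^2·[Sn⁴⁺(aq)]) / ([Fe³⁺(aq)]^2·[Sn²⁺(aq)]) = 0.0206, giving log Q = −1.685.
E = E° − (0.0661/n)·log Q = +0.615 − (0.0661/2)(−1.685) = +0.671 V.

+0.671 V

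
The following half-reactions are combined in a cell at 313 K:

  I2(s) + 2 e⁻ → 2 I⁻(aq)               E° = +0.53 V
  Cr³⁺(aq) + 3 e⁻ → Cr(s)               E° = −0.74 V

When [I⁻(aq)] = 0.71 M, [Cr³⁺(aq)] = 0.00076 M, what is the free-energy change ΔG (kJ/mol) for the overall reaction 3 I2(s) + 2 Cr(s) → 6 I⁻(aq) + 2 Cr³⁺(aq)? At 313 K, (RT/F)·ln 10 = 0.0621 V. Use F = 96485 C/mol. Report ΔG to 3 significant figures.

The standard cell potential is +0.53 − (−0.74) = +1.27 V, with n = 6 electrons in the balanced equation.
The reaction quotient is [I⁻(aq)]^6·[Cr³⁺(aq)]^2 = 7.4×10^−8; by Nernst, E = +1.27 − (0.0621/6)(−7.131) = +1.3438 V.
ΔG = −nFE = −(6)(96485)(+1.3438) J/mol = −778 kJ/mol.

−778 kJ/mol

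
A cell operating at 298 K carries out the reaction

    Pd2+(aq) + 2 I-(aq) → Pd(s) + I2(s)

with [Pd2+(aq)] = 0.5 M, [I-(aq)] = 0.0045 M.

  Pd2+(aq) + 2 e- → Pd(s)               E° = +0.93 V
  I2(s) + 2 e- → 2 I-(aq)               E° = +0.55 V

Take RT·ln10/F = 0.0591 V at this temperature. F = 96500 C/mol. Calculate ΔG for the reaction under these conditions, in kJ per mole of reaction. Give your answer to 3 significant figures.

−44.9 kJ/mol

E°cell = +0.93 − (+0.55) = +0.38 V; the balanced reaction transfers n = 2 electrons.
Here Q = 1 / ([Pd2+(aq)]·[I-(aq)]^2) = 9.88×10^4 (log Q = 4.995), giving E = +0.38 − (0.0591/2)·(4.995) = +0.2324 V.
ΔG = −nFE = −(2)(96500)(+0.2324) J/mol = −44.9 kJ/mol.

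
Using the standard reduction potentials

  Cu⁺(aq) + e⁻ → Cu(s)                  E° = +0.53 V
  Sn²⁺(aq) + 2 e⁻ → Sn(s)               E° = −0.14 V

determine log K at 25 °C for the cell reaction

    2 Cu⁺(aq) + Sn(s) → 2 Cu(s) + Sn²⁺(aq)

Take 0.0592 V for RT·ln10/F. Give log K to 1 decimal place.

The Cu⁺/Cu couple is reduced (cathode); E°cell = +0.53 − (−0.14) = +0.67 V with n = 2.
At equilibrium E = 0, so log K = nE°cell / 0.0592 = (2)(+0.67) / 0.0592 = 22.6.

log K = 22.6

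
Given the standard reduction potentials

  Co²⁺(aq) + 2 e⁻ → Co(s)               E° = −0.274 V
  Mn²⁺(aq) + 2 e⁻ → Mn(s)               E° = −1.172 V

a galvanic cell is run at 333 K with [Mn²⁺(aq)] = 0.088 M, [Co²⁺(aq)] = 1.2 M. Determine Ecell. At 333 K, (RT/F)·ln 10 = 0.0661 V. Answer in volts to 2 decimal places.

Co²⁺/Co is reduced (cathode, E° = −0.274 V) and Mn²⁺/Mn is oxidized (anode).
The standard potential is −0.274 − (−1.172) = +0.898 V and the balanced reaction transfers n = 2 electrons.
Balancing gives Co²⁺(aq) + Mn(s) → Co(s) + Mn²⁺(aq); hence Q = [Mn²⁺(aq)] / [Co²⁺(aq)] = 0.0733 (log Q = −1.135).
Applying E = E° − (RT ln10/nF)·log Q gives +0.898 − (0.0661/2)(−1.135) = +0.94 V.

+0.94 V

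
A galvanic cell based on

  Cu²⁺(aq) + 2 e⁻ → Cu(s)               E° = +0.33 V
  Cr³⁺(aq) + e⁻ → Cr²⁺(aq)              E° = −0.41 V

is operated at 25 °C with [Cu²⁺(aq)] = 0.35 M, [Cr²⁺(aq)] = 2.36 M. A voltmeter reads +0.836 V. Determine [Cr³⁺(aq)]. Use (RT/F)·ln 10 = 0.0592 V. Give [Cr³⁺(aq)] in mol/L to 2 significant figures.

0.033 M

Cu²⁺/Cu is the cathode (higher E°); E°cell = +0.33 − (−0.41) = +0.74 V with n = 2.
From the Nernst equation, log Q = n(E° − E)/0.0592 = 2·(+0.74 − (+0.836))/0.0592 = −3.243.
The balanced reaction is Cu²⁺(aq) + 2 Cr²⁺(aq) → Cu(s) + 2 Cr³⁺(aq), so Q = [Cr³⁺(aq)]^2 / ([Cu²⁺(aq)]·[Cr²⁺(aq)]^2).
Solving for the unknown gives log [Cr³⁺(aq)] = −1.477, so [Cr³⁺(aq)] ≈ 0.033 M.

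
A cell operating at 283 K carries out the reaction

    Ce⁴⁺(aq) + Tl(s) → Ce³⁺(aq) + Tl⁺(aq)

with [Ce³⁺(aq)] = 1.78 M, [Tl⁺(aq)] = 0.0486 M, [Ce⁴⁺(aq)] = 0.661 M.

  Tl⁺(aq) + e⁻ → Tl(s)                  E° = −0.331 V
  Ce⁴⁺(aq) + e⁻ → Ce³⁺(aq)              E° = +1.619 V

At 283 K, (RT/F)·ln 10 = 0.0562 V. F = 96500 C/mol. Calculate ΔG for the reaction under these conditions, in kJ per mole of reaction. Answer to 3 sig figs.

With Ce⁴⁺/Ce³⁺ reduced at the cathode, E°cell = +1.619 − (−0.331) = +1.950 V and n = 1.
Here Q = ([Ce³⁺(aq)]·[Tl⁺(aq)]) / [Ce⁴⁺(aq)] = 0.131 (log Q = −0.883), giving E = +1.950 − (0.0562/1)·(−0.883) = +1.9996 V.
Then ΔG = −nFE = −1 × 96500 × +1.9996 J/mol = −193 kJ/mol.

−193 kJ/mol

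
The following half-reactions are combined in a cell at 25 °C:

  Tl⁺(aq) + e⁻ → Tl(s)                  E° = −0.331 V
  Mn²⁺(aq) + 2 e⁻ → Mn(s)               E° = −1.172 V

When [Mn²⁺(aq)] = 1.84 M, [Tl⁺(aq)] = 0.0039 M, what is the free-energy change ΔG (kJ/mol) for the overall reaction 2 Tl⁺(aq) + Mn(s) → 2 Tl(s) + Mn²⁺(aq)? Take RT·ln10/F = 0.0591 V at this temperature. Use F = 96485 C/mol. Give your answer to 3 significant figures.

The standard cell potential is −0.331 − (−1.172) = +0.841 V, with n = 2 electrons in the balanced equation.
The reaction quotient is [Mn²⁺(aq)] / [Tl⁺(aq)]^2 = 1.21×10^5; by Nernst, E = +0.841 − (0.0591/2)(5.083) = +0.6908 V.
Then ΔG = −nFE = −2 × 96485 × +0.6908 J/mol = −133 kJ/mol.

−133 kJ/mol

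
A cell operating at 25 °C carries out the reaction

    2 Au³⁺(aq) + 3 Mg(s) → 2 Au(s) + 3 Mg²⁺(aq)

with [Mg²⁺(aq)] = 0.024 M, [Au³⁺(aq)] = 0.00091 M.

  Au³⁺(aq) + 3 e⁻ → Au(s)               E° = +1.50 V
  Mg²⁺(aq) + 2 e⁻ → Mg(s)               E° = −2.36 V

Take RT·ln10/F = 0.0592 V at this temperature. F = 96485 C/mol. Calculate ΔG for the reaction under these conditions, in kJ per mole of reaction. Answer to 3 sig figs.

With Au³⁺/Au reduced at the cathode, E°cell = +1.50 − (−2.36) = +3.86 V and n = 6.
Here Q = [Mg²⁺(aq)]^3 / [Au³⁺(aq)]^2 = 16.7 (log Q = 1.223), giving E = +3.86 − (0.0592/6)·(1.223) = +3.8479 V.
Then ΔG = −nFE = −6 × 96485 × +3.8479 J/mol = −2230 kJ/mol.

−2230 kJ/mol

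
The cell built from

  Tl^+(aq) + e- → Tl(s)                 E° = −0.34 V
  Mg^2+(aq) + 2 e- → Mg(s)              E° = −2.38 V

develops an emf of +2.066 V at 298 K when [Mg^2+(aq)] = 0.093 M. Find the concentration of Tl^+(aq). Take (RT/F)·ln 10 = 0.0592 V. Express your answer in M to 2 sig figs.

Tl⁺/Tl is the cathode (higher E°); E°cell = −0.34 − (−2.38) = +2.04 V with n = 2.
Rearranging E = E° − (0.0592/n)·log Q gives log Q = 2(+2.04 − (+2.066))/0.0592 = −0.878.
Balancing electrons gives 2 Tl^+(aq) + Mg(s) → 2 Tl(s) + Mg^2+(aq); thus Q = [Mg^2+(aq)] / [Tl^+(aq)]^2.
Isolating [Tl^+(aq)] in Q = 10^{−0.878} yields log [Tl^+(aq)] = −0.077, i.e. 0.84 M.

0.84 M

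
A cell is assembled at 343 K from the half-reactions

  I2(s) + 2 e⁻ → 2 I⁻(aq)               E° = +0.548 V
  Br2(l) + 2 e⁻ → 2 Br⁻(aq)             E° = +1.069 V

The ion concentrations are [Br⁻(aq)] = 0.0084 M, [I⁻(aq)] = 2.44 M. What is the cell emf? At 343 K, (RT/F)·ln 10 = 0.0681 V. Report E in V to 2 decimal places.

Br₂/Br⁻ is reduced (cathode, E° = +1.069 V) and I₂/I⁻ is oxidized (anode).
E°cell = +1.069 − (+0.548) = +0.521 V, with n = 2 electrons transferred.
The balanced reaction is Br2(l) + 2 I⁻(aq) → 2 Br⁻(aq) + I2(s), so Q = [Br⁻(aq)]^2 / [I⁻(aq)]^2 = 1.19×10^−5 and log Q = −4.926.
Applying E = E° − (RT ln10/nF)·log Q gives +0.521 − (0.0681/2)(−4.926) = +0.69 V.

+0.69 V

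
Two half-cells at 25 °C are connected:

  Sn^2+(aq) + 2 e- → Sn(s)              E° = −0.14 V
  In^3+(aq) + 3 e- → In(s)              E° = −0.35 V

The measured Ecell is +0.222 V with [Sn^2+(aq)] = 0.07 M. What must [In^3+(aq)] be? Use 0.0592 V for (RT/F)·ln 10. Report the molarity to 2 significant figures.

The Sn²⁺/Sn couple has the larger reduction potential, so it is the cathode: E°cell = −0.14 − (−0.35) = +0.21 V and n = 6.
Rearranging E = E° − (0.0592/n)·log Q gives log Q = 6(+0.21 − (+0.222))/0.0592 = −1.216.
For 3 Sn^2+(aq) + 2 In(s) → 3 Sn(s) + 2 In^3+(aq), the reaction quotient is Q = [In^3+(aq)]^2 / [Sn^2+(aq)]^3.
Solving for the unknown gives log [In^3+(aq)] = −2.340, so [In^3+(aq)] ≈ 0.0046 M.

0.0046 M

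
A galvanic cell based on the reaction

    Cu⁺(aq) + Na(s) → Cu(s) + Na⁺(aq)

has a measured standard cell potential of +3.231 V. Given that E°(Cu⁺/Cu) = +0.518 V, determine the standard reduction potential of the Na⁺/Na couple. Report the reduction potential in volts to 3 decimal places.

−2.713 V

In the reaction as written the Cu⁺/Cu couple is reduced (cathode) and Na⁺/Na is oxidized (anode), so E°cell = E°(Cu⁺/Cu) − E°(Na⁺/Na).
E°(Na⁺/Na) = E°(cathode) − E°cell = +0.518 − (+3.231) = −2.713 V.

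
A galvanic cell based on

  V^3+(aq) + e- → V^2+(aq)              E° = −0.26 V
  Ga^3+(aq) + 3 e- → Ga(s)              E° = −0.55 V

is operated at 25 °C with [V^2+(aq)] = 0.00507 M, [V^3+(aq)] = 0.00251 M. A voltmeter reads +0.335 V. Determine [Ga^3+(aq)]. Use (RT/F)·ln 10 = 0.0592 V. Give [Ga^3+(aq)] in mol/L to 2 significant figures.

0.00064 M

V³⁺/V²⁺ is the cathode (higher E°); E°cell = −0.26 − (−0.55) = +0.29 V with n = 3.
From the Nernst equation, log Q = n(E° − E)/0.0592 = 3·(+0.29 − (+0.335))/0.0592 = −2.280.
For 3 V^3+(aq) + Ga(s) → 3 V^2+(aq) + Ga^3+(aq), the reaction quotient is Q = ([V^2+(aq)]^3·[Ga^3+(aq)]) / [V^3+(aq)]^3.
Isolating [Ga^3+(aq)] in Q = 10^{−2.280} yields log [Ga^3+(aq)] = −3.196, i.e. 0.00064 M.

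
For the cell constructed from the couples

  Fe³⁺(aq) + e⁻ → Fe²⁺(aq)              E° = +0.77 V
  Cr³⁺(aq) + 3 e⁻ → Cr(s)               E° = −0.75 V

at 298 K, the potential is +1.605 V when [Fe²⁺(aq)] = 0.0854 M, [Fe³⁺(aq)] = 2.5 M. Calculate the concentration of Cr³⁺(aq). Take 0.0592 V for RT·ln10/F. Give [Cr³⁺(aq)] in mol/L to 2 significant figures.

The Fe³⁺/Fe²⁺ couple has the larger reduction potential, so it is the cathode: E°cell = +0.77 − (−0.75) = +1.52 V and n = 3.
From the Nernst equation, log Q = n(E° − E)/0.0592 = 3·(+1.52 − (+1.605))/0.0592 = −4.307.
Balancing electrons gives 3 Fe³⁺(aq) + Cr(s) → 3 Fe²⁺(aq) + Cr³⁺(aq); thus Q = ([Fe²⁺(aq)]^3·[Cr³⁺(aq)]) / [Fe³⁺(aq)]^3.
Substituting the known concentrations and solving, log [Cr³⁺(aq)] = 0.092 and [Cr³⁺(aq)] = 1.2 M.

1.2 M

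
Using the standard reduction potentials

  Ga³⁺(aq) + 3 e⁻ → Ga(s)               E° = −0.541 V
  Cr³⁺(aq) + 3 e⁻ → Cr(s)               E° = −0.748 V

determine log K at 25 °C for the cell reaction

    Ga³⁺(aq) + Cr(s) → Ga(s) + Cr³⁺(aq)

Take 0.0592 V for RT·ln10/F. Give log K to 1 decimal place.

log K = 10.5

The Ga³⁺/Ga couple is reduced (cathode); E°cell = −0.541 − (−0.748) = +0.207 V with n = 3.
At equilibrium E = 0, so log K = nE°cell / 0.0592 = (3)(+0.207) / 0.0592 = 10.5.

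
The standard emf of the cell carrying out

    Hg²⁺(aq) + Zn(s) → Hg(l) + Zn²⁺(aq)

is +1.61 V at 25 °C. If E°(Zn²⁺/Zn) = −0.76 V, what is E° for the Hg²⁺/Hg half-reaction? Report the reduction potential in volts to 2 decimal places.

In the reaction as written the Hg²⁺/Hg couple is reduced (cathode) and Zn²⁺/Zn is oxidized (anode), so E°cell = E°(Hg²⁺/Hg) − E°(Zn²⁺/Zn).
E°(Hg²⁺/Hg) = E°cell + E°(anode) = +1.61 + (−0.76) = +0.85 V.

+0.85 V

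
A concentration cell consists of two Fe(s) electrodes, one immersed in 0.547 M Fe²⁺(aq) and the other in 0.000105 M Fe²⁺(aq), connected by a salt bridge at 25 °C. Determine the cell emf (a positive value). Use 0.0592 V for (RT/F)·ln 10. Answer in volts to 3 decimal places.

For a concentration cell E°cell = 0, since both electrodes use the same couple.
The compartment with the higher Fe²⁺(aq) concentration (0.547 M) acts as the cathode; ions are reduced there and produced at the dilute (0.000105 M) anode.
With n = 2, Ecell = −(0.0592/2)·log([dilute]/[conc]) = −(0.0592/2)·log(0.000105/0.547) = +0.110 V.

0.110 V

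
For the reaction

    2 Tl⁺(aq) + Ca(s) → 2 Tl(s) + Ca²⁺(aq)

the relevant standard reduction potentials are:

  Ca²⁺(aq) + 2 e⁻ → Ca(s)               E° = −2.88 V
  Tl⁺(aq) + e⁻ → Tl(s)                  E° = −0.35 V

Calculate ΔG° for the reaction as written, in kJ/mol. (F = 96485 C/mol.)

In the reaction as written Tl⁺(aq) is reduced, so the Tl⁺/Tl couple is the cathode and Ca²⁺/Ca is the anode.
E°cell = −0.35 − (−2.88) = +2.53 V; balancing electrons gives n = 2.
ΔG° = −nFE°cell = −(2)(96485)(+2.53) J/mol = −488 kJ/mol.

−488 kJ/mol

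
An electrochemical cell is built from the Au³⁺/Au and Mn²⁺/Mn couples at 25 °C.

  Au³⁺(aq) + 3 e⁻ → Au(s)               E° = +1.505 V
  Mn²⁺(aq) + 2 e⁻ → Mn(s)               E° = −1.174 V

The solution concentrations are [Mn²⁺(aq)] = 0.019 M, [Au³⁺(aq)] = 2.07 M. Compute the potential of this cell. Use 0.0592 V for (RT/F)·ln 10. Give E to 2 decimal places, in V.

+2.74 V

The Au³⁺/Au couple has the more positive E°, so it is the cathode; Mn²⁺/Mn is the anode.
E°cell = E°cat − E°an = +1.505 − (−1.174) = +2.679 V; n = 6.
For the overall reaction 2 Au³⁺(aq) + 3 Mn(s) → 2 Au(s) + 3 Mn²⁺(aq), Q = [Mn²⁺(aq)]^3 / [Au³⁺(aq)]^2 = 1.6×10^−6, giving log Q = −5.796.
Applying E = E° − (RT ln10/nF)·log Q gives +2.679 − (0.0592/6)(−5.796) = +2.74 V.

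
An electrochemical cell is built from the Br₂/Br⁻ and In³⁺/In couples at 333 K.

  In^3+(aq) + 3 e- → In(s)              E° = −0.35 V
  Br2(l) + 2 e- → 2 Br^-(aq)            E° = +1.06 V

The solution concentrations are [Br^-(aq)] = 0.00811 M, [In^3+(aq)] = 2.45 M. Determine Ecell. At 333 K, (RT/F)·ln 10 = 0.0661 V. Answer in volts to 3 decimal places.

+1.540 V

Since E°(Br₂/Br⁻) > E°(In³⁺/In), Br₂/Br⁻ serves as the cathode.
E°cell = +1.06 − (−0.35) = +1.41 V, with n = 6 electrons transferred.
For the overall reaction 3 Br2(l) + 2 In(s) → 6 Br^-(aq) + 2 In^3+(aq), Q = [Br^-(aq)]^6·[In^3+(aq)]^2 = 1.71×10^−12, giving log Q = −11.768.
E = E° − (0.0661/n)·log Q = +1.41 − (0.0661/6)(−11.768) = +1.540 V.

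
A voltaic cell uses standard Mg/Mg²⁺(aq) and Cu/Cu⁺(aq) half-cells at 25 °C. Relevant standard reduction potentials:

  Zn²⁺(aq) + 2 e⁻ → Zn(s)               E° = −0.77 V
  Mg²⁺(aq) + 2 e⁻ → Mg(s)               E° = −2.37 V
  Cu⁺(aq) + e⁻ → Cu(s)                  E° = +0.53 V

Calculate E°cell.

+2.90 V

The Cu⁺/Cu couple has the higher E°, so Cu ion is reduced (cathode) and Mg is oxidized (anode).
E°cell = E°(cathode) − E°(anode) = +0.53 − (−2.37) = +2.90 V.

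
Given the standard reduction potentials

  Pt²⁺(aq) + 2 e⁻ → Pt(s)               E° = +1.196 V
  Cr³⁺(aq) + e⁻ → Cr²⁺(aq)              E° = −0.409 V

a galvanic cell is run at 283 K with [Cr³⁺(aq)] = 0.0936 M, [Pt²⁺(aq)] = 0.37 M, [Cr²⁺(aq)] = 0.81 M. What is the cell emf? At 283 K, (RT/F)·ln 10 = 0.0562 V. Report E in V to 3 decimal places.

Since E°(Pt²⁺/Pt) > E°(Cr³⁺/Cr²⁺), Pt²⁺/Pt serves as the cathode.
E°cell = E°cat − E°an = +1.196 − (−0.409) = +1.605 V; n = 2.
For the overall reaction Pt²⁺(aq) + 2 Cr²⁺(aq) → Pt(s) + 2 Cr³⁺(aq), Q = [Cr³⁺(aq)]^2 / ([Pt²⁺(aq)]·[Cr²⁺(aq)]^2) = 0.0361, giving log Q = −1.443.
E = E° − (0.0562/n)·log Q = +1.605 − (0.0562/2)(−1.443) = +1.646 V.

+1.646 V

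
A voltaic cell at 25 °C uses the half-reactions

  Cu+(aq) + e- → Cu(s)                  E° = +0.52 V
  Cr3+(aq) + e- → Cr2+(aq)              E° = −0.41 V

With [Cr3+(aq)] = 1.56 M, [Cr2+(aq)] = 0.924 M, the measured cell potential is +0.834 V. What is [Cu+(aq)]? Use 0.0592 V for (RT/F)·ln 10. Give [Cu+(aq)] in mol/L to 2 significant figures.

The Cu⁺/Cu couple has the larger reduction potential, so it is the cathode: E°cell = +0.52 − (−0.41) = +0.93 V and n = 1.
Rearranging E = E° − (0.0592/n)·log Q gives log Q = 1(+0.93 − (+0.834))/0.0592 = 1.622.
For Cu+(aq) + Cr2+(aq) → Cu(s) + Cr3+(aq), the reaction quotient is Q = [Cr3+(aq)] / ([Cu+(aq)]·[Cr2+(aq)]).
Isolating [Cu+(aq)] in Q = 10^{1.622} yields log [Cu+(aq)] = −1.395, i.e. 0.040 M.

0.040 M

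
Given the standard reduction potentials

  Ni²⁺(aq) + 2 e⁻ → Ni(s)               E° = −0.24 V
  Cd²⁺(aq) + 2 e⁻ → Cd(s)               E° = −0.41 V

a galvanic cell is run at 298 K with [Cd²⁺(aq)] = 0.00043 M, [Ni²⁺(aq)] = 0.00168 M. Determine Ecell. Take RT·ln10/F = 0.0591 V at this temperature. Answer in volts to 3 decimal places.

Ni²⁺/Ni is reduced (cathode, E° = −0.24 V) and Cd²⁺/Cd is oxidized (anode).
E°cell = E°cat − E°an = −0.24 − (−0.41) = +0.17 V; n = 2.
The balanced reaction is Ni²⁺(aq) + Cd(s) → Ni(s) + Cd²⁺(aq), so Q = [Cd²⁺(aq)] / [Ni²⁺(aq)] = 0.256 and log Q = −0.592.
Applying E = E° − (RT ln10/nF)·log Q gives +0.17 − (0.0591/2)(−0.592) = +0.187 V.

+0.187 V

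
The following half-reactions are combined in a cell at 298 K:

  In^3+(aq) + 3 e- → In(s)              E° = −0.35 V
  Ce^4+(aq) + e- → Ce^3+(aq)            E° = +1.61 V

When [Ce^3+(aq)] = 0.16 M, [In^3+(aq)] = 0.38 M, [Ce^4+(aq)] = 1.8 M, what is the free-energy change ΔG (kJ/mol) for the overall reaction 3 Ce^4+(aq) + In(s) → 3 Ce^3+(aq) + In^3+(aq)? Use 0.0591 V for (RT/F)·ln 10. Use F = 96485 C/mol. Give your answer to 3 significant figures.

−588 kJ/mol

With Ce⁴⁺/Ce³⁺ reduced at the cathode, E°cell = +1.61 − (−0.35) = +1.96 V and n = 3.
Q = ([Ce^3+(aq)]^3·[In^3+(aq)]) / [Ce^4+(aq)]^3 = 0.000267, so log Q = −3.574 and E = +1.96 − (0.0591/3)(−3.574) = +2.0304 V.
ΔG = −nFE = −(3)(96485)(+2.0304) J/mol = −588 kJ/mol.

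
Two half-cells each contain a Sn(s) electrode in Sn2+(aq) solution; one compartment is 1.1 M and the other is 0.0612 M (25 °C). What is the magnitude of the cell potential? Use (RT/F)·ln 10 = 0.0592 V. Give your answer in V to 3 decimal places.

For a concentration cell E°cell = 0, since both electrodes use the same couple.
The compartment with the higher Sn2+(aq) concentration (1.1 M) acts as the cathode; ions are reduced there and produced at the dilute (0.0612 M) anode.
With n = 2, Ecell = −(0.0592/2)·log([dilute]/[conc]) = −(0.0592/2)·log(0.0612/1.1) = +0.037 V.

0.037 V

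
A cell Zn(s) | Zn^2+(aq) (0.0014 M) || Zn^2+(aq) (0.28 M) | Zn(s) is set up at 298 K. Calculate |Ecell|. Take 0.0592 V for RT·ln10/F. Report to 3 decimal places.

For a concentration cell E°cell = 0, since both electrodes use the same couple.
The compartment with the higher Zn^2+(aq) concentration (0.28 M) acts as the cathode; ions are reduced there and produced at the dilute (0.0014 M) anode.
With n = 2, Ecell = −(0.0592/2)·log([dilute]/[conc]) = −(0.0592/2)·log(0.0014/0.28) = +0.068 V.

0.068 V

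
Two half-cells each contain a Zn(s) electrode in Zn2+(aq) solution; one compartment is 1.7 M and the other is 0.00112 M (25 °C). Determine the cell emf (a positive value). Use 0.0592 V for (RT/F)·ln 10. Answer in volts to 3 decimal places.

0.094 V

For a concentration cell E°cell = 0, since both electrodes use the same couple.
The compartment with the higher Zn2+(aq) concentration (1.7 M) acts as the cathode; ions are reduced there and produced at the dilute (0.00112 M) anode.
With n = 2, Ecell = −(0.0592/2)·log([dilute]/[conc]) = −(0.0592/2)·log(0.00112/1.7) = +0.094 V.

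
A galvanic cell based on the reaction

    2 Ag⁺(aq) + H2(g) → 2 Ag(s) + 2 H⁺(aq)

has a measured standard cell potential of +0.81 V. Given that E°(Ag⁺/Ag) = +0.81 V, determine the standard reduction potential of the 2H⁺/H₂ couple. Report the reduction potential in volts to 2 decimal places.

+0.00 V

In the reaction as written the Ag⁺/Ag couple is reduced (cathode) and 2H⁺/H₂ is oxidized (anode), so E°cell = E°(Ag⁺/Ag) − E°(2H⁺/H₂).
E°(2H⁺/H₂) = E°(cathode) − E°cell = +0.81 − (+0.81) = +0.00 V.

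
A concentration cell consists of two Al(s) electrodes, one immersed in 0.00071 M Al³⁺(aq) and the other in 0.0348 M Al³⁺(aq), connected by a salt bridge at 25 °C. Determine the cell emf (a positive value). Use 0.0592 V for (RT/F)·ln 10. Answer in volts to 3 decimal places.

For a concentration cell E°cell = 0, since both electrodes use the same couple.
The compartment with the higher Al³⁺(aq) concentration (0.0348 M) acts as the cathode; ions are reduced there and produced at the dilute (0.00071 M) anode.
With n = 3, Ecell = −(0.0592/3)·log([dilute]/[conc]) = −(0.0592/3)·log(0.00071/0.0348) = +0.033 V.

0.033 V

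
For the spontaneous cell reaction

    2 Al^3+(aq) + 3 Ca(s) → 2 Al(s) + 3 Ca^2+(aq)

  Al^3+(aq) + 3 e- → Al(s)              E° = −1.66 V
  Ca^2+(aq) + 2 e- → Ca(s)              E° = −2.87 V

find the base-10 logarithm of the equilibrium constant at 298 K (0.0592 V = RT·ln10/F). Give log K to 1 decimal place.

The Al³⁺/Al couple is reduced (cathode); E°cell = −1.66 − (−2.87) = +1.21 V with n = 6.
At equilibrium E = 0, so log K = nE°cell / 0.0592 = (6)(+1.21) / 0.0592 = 122.6.

log K = 122.6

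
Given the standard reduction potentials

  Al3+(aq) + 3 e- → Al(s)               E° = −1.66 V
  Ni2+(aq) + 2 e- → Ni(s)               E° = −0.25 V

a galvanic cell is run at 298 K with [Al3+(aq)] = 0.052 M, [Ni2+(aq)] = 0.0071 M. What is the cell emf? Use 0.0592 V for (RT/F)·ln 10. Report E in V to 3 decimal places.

+1.372 V

Ni²⁺/Ni is reduced (cathode, E° = −0.25 V) and Al³⁺/Al is oxidized (anode).
E°cell = E°cat − E°an = −0.25 − (−1.66) = +1.41 V; n = 6.
Balancing gives 3 Ni2+(aq) + 2 Al(s) → 3 Ni(s) + 2 Al3+(aq); hence Q = [Al3+(aq)]^2 / [Ni2+(aq)]^3 = 7.55×10^3 (log Q = 3.878).
By the Nernst equation, E = +1.41 − (0.0592/6)·(3.878) = +1.372 V.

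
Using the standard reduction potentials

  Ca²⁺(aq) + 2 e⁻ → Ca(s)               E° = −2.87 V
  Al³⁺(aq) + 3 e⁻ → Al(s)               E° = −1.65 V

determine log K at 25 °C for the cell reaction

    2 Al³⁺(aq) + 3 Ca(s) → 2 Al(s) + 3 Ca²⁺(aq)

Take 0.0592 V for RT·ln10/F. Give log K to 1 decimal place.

log K = 123.6

The Al³⁺/Al couple is reduced (cathode); E°cell = −1.65 − (−2.87) = +1.22 V with n = 6.
At equilibrium E = 0, so log K = nE°cell / 0.0592 = (6)(+1.22) / 0.0592 = 123.6.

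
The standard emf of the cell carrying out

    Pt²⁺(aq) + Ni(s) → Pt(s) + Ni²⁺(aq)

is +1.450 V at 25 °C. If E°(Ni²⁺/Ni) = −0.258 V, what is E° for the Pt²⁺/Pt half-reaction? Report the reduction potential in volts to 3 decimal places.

+1.192 V

In the reaction as written the Pt²⁺/Pt couple is reduced (cathode) and Ni²⁺/Ni is oxidized (anode), so E°cell = E°(Pt²⁺/Pt) − E°(Ni²⁺/Ni).
E°(Pt²⁺/Pt) = E°cell + E°(anode) = +1.450 + (−0.258) = +1.192 V.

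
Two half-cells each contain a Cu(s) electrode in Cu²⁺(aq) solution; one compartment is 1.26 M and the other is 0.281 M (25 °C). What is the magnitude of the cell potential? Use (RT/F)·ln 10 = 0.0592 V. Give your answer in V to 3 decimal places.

For a concentration cell E°cell = 0, since both electrodes use the same couple.
The compartment with the higher Cu²⁺(aq) concentration (1.26 M) acts as the cathode; ions are reduced there and produced at the dilute (0.281 M) anode.
With n = 2, Ecell = −(0.0592/2)·log([dilute]/[conc]) = −(0.0592/2)·log(0.281/1.26) = +0.019 V.

0.019 V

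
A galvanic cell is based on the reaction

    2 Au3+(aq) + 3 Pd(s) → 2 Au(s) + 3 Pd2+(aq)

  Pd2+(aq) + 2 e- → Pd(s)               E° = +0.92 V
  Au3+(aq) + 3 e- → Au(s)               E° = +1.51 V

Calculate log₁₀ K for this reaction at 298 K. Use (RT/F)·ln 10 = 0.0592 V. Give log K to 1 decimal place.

log K = 59.8

The Au³⁺/Au couple is reduced (cathode); E°cell = +1.51 − (+0.92) = +0.59 V with n = 6.
At equilibrium E = 0, so log K = nE°cell / 0.0592 = (6)(+0.59) / 0.0592 = 59.8.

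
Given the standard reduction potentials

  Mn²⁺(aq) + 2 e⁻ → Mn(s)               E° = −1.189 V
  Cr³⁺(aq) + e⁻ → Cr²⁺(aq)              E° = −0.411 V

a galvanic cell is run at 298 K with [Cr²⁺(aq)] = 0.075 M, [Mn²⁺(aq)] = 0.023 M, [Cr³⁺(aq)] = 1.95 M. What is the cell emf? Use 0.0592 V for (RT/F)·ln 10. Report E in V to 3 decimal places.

The Cr³⁺/Cr²⁺ couple has the more positive E°, so it is the cathode; Mn²⁺/Mn is the anode.
E°cell = −0.411 − (−1.189) = +0.778 V, with n = 2 electrons transferred.
The balanced reaction is 2 Cr³⁺(aq) + Mn(s) → 2 Cr²⁺(aq) + Mn²⁺(aq), so Q = ([Cr²⁺(aq)]^2·[Mn²⁺(aq)]) / [Cr³⁺(aq)]^2 = 3.4×10^−5 and log Q = −4.468.
By the Nernst equation, E = +0.778 − (0.0592/2)·(−4.468) = +0.910 V.

+0.910 V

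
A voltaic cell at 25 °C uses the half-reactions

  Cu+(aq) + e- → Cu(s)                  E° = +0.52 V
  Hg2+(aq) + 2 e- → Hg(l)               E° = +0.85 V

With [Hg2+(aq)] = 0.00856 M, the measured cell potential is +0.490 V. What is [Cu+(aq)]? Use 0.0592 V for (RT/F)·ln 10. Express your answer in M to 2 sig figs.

With Hg²⁺/Hg at the cathode and Cu⁺/Cu at the anode, E°cell = +0.85 − (+0.52) = +0.33 V (n = 2).
From the Nernst equation, log Q = n(E° − E)/0.0592 = 2·(+0.33 − (+0.490))/0.0592 = −5.405.
For Hg2+(aq) + 2 Cu(s) → Hg(l) + 2 Cu+(aq), the reaction quotient is Q = [Cu+(aq)]^2 / [Hg2+(aq)].
Solving for the unknown gives log [Cu+(aq)] = −3.736, so [Cu+(aq)] ≈ 0.00018 M.

0.00018 M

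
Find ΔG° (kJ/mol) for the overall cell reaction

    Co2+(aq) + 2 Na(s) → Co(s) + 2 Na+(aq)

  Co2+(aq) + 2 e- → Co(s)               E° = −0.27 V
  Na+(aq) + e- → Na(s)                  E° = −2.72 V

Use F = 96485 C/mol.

−473 kJ/mol

In the reaction as written Co2+(aq) is reduced, so the Co²⁺/Co couple is the cathode and Na⁺/Na is the anode.
E°cell = −0.27 − (−2.72) = +2.45 V; balancing electrons gives n = 2.
ΔG° = −nFE°cell = −(2)(96485)(+2.45) J/mol = −473 kJ/mol.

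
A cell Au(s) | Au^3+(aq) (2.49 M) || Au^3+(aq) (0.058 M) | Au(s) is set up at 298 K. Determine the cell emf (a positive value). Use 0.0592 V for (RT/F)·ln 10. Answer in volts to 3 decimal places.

For a concentration cell E°cell = 0, since both electrodes use the same couple.
The compartment with the higher Au^3+(aq) concentration (2.49 M) acts as the cathode; ions are reduced there and produced at the dilute (0.058 M) anode.
With n = 3, Ecell = −(0.0592/3)·log([dilute]/[conc]) = −(0.0592/3)·log(0.058/2.49) = +0.032 V.

0.032 V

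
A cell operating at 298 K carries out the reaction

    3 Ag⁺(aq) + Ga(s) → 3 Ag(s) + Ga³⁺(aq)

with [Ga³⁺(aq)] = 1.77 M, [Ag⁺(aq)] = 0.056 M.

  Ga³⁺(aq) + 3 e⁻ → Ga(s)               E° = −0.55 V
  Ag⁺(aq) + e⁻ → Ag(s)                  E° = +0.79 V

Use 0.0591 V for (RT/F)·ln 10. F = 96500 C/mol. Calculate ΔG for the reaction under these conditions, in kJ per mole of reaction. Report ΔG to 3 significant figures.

With Ag⁺/Ag reduced at the cathode, E°cell = +0.79 − (−0.55) = +1.34 V and n = 3.
The reaction quotient is [Ga³⁺(aq)] / [Ag⁺(aq)]^3 = 1.01×10^4; by Nernst, E = +1.34 − (0.0591/3)(4.003) = +1.2611 V.
ΔG = −nFE = −(3)(96500)(+1.2611) J/mol = −365 kJ/mol.

−365 kJ/mol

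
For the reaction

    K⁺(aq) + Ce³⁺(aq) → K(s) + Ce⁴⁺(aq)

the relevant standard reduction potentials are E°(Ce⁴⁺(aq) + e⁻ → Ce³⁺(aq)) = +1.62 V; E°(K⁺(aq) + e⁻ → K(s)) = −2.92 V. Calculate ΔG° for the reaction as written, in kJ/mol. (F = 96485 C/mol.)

In the reaction as written K⁺(aq) is reduced, so the K⁺/K couple is the cathode and Ce⁴⁺/Ce³⁺ is the anode.
E°cell = −2.92 − (+1.62) = −4.54 V; balancing electrons gives n = 1.
ΔG° = −nFE°cell = −(1)(96485)(−4.54) J/mol = +438 kJ/mol.

+438 kJ/mol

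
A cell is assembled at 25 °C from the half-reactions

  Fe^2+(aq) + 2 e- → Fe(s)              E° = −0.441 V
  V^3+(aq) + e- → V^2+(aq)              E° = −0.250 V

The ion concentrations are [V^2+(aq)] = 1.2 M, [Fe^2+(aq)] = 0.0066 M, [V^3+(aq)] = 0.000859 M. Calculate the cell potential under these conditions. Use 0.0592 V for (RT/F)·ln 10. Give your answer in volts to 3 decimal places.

Since E°(V³⁺/V²⁺) > E°(Fe²⁺/Fe), V³⁺/V²⁺ serves as the cathode.
E°cell = −0.250 − (−0.441) = +0.191 V, with n = 2 electrons transferred.
For the overall reaction 2 V^3+(aq) + Fe(s) → 2 V^2+(aq) + Fe^2+(aq), Q = ([V^2+(aq)]^2·[Fe^2+(aq)]) / [V^3+(aq)]^2 = 1.29×10^4, giving log Q = 4.110.
By the Nernst equation, E = +0.191 − (0.0592/2)·(4.110) = +0.069 V.

+0.069 V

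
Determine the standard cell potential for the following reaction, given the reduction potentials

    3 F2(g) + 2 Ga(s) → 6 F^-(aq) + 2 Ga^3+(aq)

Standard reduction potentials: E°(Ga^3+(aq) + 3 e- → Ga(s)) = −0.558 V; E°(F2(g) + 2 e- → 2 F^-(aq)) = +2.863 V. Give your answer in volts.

F2(g) gains electrons, so the F₂/F⁻ couple is the cathode; the Ga³⁺/Ga couple is the anode.
E°cell = E°(cathode) − E°(anode) = +2.863 − (−0.558) = +3.421 V.
The positive value indicates the reaction is spontaneous as written.

+3.421 V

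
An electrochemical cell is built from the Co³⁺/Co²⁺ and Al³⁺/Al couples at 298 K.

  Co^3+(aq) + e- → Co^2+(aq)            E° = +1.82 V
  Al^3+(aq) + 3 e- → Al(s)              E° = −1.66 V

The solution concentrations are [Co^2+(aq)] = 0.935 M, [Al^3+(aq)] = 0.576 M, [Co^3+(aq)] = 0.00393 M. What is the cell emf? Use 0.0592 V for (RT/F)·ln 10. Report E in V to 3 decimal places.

Co³⁺/Co²⁺ is reduced (cathode, E° = +1.82 V) and Al³⁺/Al is oxidized (anode).
The standard potential is +1.82 − (−1.66) = +3.48 V and the balanced reaction transfers n = 3 electrons.
Balancing gives 3 Co^3+(aq) + Al(s) → 3 Co^2+(aq) + Al^3+(aq); hence Q = ([Co^2+(aq)]^3·[Al^3+(aq)]) / [Co^3+(aq)]^3 = 7.76×10^6 (log Q = 6.890).
By the Nernst equation, E = +3.48 − (0.0592/3)·(6.890) = +3.344 V.

+3.344 V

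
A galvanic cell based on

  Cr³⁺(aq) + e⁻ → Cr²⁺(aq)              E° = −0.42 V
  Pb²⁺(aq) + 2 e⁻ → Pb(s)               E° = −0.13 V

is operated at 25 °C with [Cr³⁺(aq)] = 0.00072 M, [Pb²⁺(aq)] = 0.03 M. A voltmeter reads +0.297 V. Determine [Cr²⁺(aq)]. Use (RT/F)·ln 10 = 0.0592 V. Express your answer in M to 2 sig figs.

The Pb²⁺/Pb couple has the larger reduction potential, so it is the cathode: E°cell = −0.13 − (−0.42) = +0.29 V and n = 2.
Rearranging E = E° − (0.0592/n)·log Q gives log Q = 2(+0.29 − (+0.297))/0.0592 = −0.236.
The balanced reaction is Pb²⁺(aq) + 2 Cr²⁺(aq) → Pb(s) + 2 Cr³⁺(aq), so Q = [Cr³⁺(aq)]^2 / ([Pb²⁺(aq)]·[Cr²⁺(aq)]^2).
Substituting the known concentrations and solving, log [Cr²⁺(aq)] = −2.263 and [Cr²⁺(aq)] = 0.0055 M.

0.0055 M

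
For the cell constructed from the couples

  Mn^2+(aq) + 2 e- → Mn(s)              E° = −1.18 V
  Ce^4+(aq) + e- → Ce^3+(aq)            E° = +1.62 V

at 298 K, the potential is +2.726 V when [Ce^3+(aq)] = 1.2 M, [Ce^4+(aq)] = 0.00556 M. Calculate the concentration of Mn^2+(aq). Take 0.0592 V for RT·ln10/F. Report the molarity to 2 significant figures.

With Ce⁴⁺/Ce³⁺ at the cathode and Mn²⁺/Mn at the anode, E°cell = +1.62 − (−1.18) = +2.80 V (n = 2).
From the Nernst equation, log Q = n(E° − E)/0.0592 = 2·(+2.80 − (+2.726))/0.0592 = 2.500.
Balancing electrons gives 2 Ce^4+(aq) + Mn(s) → 2 Ce^3+(aq) + Mn^2+(aq); thus Q = ([Ce^3+(aq)]^2·[Mn^2+(aq)]) / [Ce^4+(aq)]^2.
Isolating [Mn^2+(aq)] in Q = 10^{2.500} yields log [Mn^2+(aq)] = −2.168, i.e. 0.0068 M.

0.0068 M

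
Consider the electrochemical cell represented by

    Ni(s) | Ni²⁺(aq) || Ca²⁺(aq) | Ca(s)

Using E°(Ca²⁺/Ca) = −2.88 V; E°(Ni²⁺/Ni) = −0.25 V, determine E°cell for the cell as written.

By convention the left-hand electrode in cell notation is the anode (oxidation) and the right-hand electrode is the cathode (reduction).
E°cell = E°(right) − E°(left) = −2.88 − (−0.25) = −2.63 V.
The negative sign shows that, as written, the cell would require an external voltage to drive the reaction.

−2.63 V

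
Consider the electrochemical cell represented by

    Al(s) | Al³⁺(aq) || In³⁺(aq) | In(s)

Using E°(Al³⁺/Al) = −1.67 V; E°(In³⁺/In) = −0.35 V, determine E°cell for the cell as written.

By convention the left-hand electrode in cell notation is the anode (oxidation) and the right-hand electrode is the cathode (reduction).
E°cell = E°(right) − E°(left) = −0.35 − (−1.67) = +1.32 V.

+1.32 V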